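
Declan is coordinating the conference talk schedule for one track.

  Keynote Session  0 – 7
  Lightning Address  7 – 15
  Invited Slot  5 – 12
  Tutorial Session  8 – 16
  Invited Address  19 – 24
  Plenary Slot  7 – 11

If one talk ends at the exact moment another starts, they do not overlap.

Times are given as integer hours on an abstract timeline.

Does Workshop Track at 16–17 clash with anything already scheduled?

No — it doesn't clash with anything

Keynote Session: ends 7 at or before Workshop Track starts 16 → clear.
Invited Slot: ends 12 at or before Workshop Track starts 16 → clear.
Lightning Address: ends 15 at or before Workshop Track starts 16 → clear.
Plenary Slot: ends 11 at or before Workshop Track starts 16 → clear.
Tutorial Session: ends 16 at or before Workshop Track starts 16 → clear.
Invited Address: starts 19 at or after Workshop Track ends 17 → clear.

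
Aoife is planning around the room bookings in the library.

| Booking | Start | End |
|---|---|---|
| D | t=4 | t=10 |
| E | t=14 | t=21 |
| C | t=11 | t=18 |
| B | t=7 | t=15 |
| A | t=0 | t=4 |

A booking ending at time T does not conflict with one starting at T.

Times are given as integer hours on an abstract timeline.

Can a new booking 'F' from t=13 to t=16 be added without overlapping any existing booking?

A: ends t=4 at or before F starts t=13 → clear.
D: ends t=10 at or before F starts t=13 → clear.
B: starts t=7 before F ends t=16, and ends t=15 after F starts t=13 → overlap.
C: starts t=11 before F ends t=16, and ends t=18 after F starts t=13 → overlap.
E: starts t=14 before F ends t=16, and ends t=21 after F starts t=13 → overlap.
F overlaps B, C, E.

No — it overlaps B, C, E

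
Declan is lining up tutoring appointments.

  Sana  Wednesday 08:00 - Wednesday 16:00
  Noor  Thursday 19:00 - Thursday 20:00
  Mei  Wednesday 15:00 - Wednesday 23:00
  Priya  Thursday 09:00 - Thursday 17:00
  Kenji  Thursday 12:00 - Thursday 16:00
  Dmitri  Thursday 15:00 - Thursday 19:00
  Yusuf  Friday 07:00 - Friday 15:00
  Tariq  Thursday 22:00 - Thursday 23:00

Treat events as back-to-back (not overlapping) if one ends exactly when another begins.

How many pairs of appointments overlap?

4

Sorted by start: Sana, Mei, Priya, Kenji, Dmitri, Noor, Tariq, Yusuf.
Mei starts before Sana ends → Sana and Mei overlap.
Priya starts after Sana ends — done with Sana.
Priya starts after Mei ends — done with Mei.
Kenji starts before Priya ends → Priya and Kenji overlap.
Dmitri starts before Priya ends → Priya and Dmitri overlap.
Noor starts after Priya ends — done with Priya.
Dmitri starts before Kenji ends → Kenji and Dmitri overlap.
Noor starts after Kenji ends — done with Kenji.
Noor starts exactly when Dmitri ends (back-to-back, no overlap) — done with Dmitri.
Tariq starts after Noor ends — done with Noor.
Yusuf starts after Tariq ends.
Overlapping pairs: Dmitri & Kenji, Dmitri & Priya, Kenji & Priya, Mei & Sana — 4 in total.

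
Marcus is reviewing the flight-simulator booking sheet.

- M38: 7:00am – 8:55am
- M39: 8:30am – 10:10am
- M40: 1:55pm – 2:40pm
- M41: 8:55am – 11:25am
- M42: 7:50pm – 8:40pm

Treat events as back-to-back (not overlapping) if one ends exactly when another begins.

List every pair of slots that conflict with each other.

M38 & M39, M39 & M41

Sorted by start: M38, M39, M41, M40, M42.
M39 starts before M38 ends → M38 and M39 overlap.
M41 starts exactly when M38 ends (back-to-back, no overlap), so M38 has no further overlaps.
M41 starts before M39 ends → M39 and M41 overlap.
M40 starts after M39 ends, so M39 has no further overlaps.
M40 starts after M41 ends, so M41 has no further overlaps.
M42 starts after M40 ends.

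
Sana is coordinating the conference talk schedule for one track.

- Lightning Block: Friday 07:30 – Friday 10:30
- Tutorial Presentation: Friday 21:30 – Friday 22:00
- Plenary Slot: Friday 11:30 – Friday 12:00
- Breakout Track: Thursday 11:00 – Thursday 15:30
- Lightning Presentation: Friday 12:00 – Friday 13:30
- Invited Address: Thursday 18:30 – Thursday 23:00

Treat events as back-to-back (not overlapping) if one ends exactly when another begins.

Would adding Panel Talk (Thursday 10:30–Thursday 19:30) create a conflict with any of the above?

Breakout Track: starts Thursday 11:00 before Panel Talk ends Thursday 19:30, and ends Thursday 15:30 after Panel Talk starts Thursday 10:30 → overlap.
Invited Address: starts Thursday 18:30 before Panel Talk ends Thursday 19:30, and ends Thursday 23:00 after Panel Talk starts Thursday 10:30 → overlap.
Lightning Block: starts Friday 07:30 at or after Panel Talk ends Thursday 19:30 → clear.
Plenary Slot: starts Friday 11:30 at or after Panel Talk ends Thursday 19:30 → clear.
Lightning Presentation: starts Friday 12:00 at or after Panel Talk ends Thursday 19:30 → clear.
Tutorial Presentation: starts Friday 21:30 at or after Panel Talk ends Thursday 19:30 → clear.
Panel Talk overlaps Breakout Track, Invited Address.

Yes — it overlaps Breakout Track, Invited Address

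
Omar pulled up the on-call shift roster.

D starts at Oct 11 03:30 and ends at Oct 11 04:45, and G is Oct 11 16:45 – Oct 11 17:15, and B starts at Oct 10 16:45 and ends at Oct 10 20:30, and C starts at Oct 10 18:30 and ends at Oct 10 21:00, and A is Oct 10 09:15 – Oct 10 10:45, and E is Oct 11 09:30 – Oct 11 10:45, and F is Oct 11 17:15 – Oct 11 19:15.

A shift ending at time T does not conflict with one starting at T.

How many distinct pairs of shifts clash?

Two intervals overlap when each starts before the other ends.
Sorted by start: A, B, C, D, E, G, F.
B starts after A ends; A is clear from here.
C starts before B ends → B and C overlap.
D starts after B ends; B is clear from here.
D starts after C ends; C is clear from here.
E starts after D ends; D is clear from here.
G starts after E ends; E is clear from here.
F starts exactly when G ends (back-to-back, no overlap).
Overlapping pairs: B & C — 1 in total.

1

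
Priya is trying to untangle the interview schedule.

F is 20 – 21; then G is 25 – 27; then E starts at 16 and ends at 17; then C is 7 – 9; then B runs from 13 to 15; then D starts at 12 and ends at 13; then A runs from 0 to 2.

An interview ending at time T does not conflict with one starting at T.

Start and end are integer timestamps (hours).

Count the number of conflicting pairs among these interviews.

Sorted by start: A, C, D, B, E, F, G.
C starts after A ends — done with A.
D starts after C ends — done with C.
B starts exactly when D ends (back-to-back, no overlap) — done with D.
E starts after B ends — done with B.
F starts after E ends — done with E.
G starts after F ends.
No pair overlaps.

0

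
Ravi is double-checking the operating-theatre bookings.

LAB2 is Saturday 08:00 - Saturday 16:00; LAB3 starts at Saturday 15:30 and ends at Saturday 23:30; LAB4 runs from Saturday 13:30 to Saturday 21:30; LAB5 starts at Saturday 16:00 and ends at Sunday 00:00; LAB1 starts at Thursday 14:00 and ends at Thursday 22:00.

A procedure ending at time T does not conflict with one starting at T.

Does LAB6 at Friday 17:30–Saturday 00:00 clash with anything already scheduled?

LAB1: ends Thursday 22:00 at or before LAB6 starts Friday 17:30 → clear.
LAB2: starts Saturday 08:00 at or after LAB6 ends Saturday 00:00 → clear.
LAB4: starts Saturday 13:30 at or after LAB6 ends Saturday 00:00 → clear.
LAB3: starts Saturday 15:30 at or after LAB6 ends Saturday 00:00 → clear.
LAB5: starts Saturday 16:00 at or after LAB6 ends Saturday 00:00 → clear.

No — it doesn't clash with anything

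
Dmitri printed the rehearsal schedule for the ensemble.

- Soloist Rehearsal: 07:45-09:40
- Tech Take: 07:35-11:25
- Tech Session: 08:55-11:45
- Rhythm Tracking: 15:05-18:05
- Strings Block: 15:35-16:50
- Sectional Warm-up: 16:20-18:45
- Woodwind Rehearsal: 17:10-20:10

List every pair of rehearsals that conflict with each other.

Sorted by start: Tech Take, Soloist Rehearsal, Tech Session, Rhythm Tracking, Strings Block, Sectional Warm-up, Woodwind Rehearsal.
Soloist Rehearsal starts before Tech Take ends → Tech Take and Soloist Rehearsal overlap.
Tech Session starts before Tech Take ends → Tech Take and Tech Session overlap.
Rhythm Tracking starts after Tech Take ends — done with Tech Take.
Tech Session starts before Soloist Rehearsal ends → Soloist Rehearsal and Tech Session overlap.
Rhythm Tracking starts after Soloist Rehearsal ends — done with Soloist Rehearsal.
Rhythm Tracking starts after Tech Session ends — done with Tech Session.
Strings Block starts before Rhythm Tracking ends → Rhythm Tracking and Strings Block overlap.
Sectional Warm-up starts before Rhythm Tracking ends → Rhythm Tracking and Sectional Warm-up overlap.
Woodwind Rehearsal starts before Rhythm Tracking ends → Rhythm Tracking and Woodwind Rehearsal overlap.
Sectional Warm-up starts before Strings Block ends → Strings Block and Sectional Warm-up overlap.
Woodwind Rehearsal starts after Strings Block ends.
Woodwind Rehearsal starts before Sectional Warm-up ends → Sectional Warm-up and Woodwind Rehearsal overlap.

Rhythm Tracking & Sectional Warm-up, Rhythm Tracking & Strings Block, Rhythm Tracking & Woodwind Rehearsal, Sectional Warm-up & Strings Block, Sectional Warm-up & Woodwind Rehearsal, Soloist Rehearsal & Tech Session, Soloist Rehearsal & Tech Take, Tech Session & Tech Take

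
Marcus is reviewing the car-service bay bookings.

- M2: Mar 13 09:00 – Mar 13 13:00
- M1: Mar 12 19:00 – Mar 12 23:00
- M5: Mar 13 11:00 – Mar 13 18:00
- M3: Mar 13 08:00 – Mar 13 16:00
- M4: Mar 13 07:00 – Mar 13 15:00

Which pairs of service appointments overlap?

Check each pair: they overlap iff neither finishes before the other starts.
Sorted by start: M1, M4, M3, M2, M5.
M4 starts after M1 ends — done with M1.
M3 starts before M4 ends → M4 and M3 overlap.
M2 starts before M4 ends → M4 and M2 overlap.
M5 starts before M4 ends → M4 and M5 overlap.
M2 starts before M3 ends → M3 and M2 overlap.
M5 starts before M3 ends → M3 and M5 overlap.
M5 starts before M2 ends → M2 and M5 overlap.

M2 & M3, M2 & M4, M2 & M5, M3 & M4, M3 & M5, M4 & M5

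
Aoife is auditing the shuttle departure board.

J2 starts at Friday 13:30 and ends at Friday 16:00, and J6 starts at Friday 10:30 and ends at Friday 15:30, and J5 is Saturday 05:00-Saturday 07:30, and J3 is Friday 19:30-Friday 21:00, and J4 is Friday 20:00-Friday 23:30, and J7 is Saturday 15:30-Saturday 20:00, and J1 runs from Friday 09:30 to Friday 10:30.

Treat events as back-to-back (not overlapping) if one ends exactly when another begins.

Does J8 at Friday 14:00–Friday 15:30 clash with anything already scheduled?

Yes — it overlaps J2, J6

J1: ends Friday 10:30 at or before J8 starts Friday 14:00 → clear.
J6: starts Friday 10:30 before J8 ends Friday 15:30, and ends Friday 15:30 after J8 starts Friday 14:00 → overlap.
J2: starts Friday 13:30 before J8 ends Friday 15:30, and ends Friday 16:00 after J8 starts Friday 14:00 → overlap.
J3: starts Friday 19:30 at or after J8 ends Friday 15:30 → clear.
J4: starts Friday 20:00 at or after J8 ends Friday 15:30 → clear.
J5: starts Saturday 05:00 at or after J8 ends Friday 15:30 → clear.
J7: starts Saturday 15:30 at or after J8 ends Friday 15:30 → clear.
J8 overlaps J2, J6.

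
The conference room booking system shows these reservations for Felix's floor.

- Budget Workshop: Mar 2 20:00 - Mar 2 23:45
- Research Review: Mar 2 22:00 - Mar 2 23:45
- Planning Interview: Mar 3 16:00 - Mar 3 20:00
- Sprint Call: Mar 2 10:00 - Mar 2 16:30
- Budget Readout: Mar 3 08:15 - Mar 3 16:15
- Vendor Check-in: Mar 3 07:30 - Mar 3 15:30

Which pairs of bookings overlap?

Budget Readout & Planning Interview, Budget Readout & Vendor Check-in, Budget Workshop & Research Review

Sorted by start: Sprint Call, Budget Workshop, Research Review, Vendor Check-in, Budget Readout, Planning Interview.
Budget Workshop starts after Sprint Call ends, so Sprint Call has no further overlaps.
Research Review starts before Budget Workshop ends → Budget Workshop and Research Review overlap.
Vendor Check-in starts after Budget Workshop ends, so Budget Workshop has no further overlaps.
Vendor Check-in starts after Research Review ends, so Research Review has no further overlaps.
Budget Readout starts before Vendor Check-in ends → Vendor Check-in and Budget Readout overlap.
Planning Interview starts after Vendor Check-in ends.
Planning Interview starts before Budget Readout ends → Budget Readout and Planning Interview overlap.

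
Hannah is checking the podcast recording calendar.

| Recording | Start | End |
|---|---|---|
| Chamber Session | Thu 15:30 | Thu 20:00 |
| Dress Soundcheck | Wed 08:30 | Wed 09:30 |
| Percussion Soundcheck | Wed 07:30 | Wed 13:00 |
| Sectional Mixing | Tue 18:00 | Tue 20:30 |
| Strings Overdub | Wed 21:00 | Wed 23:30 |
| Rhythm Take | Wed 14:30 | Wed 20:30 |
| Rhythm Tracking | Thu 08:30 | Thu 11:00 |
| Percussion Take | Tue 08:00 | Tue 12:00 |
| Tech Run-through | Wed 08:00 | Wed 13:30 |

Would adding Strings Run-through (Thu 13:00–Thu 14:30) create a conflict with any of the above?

Percussion Take: ends Tue 12:00 at or before Strings Run-through starts Thu 13:00 → clear.
Sectional Mixing: ends Tue 20:30 at or before Strings Run-through starts Thu 13:00 → clear.
Percussion Soundcheck: ends Wed 13:00 at or before Strings Run-through starts Thu 13:00 → clear.
Tech Run-through: ends Wed 13:30 at or before Strings Run-through starts Thu 13:00 → clear.
Dress Soundcheck: ends Wed 09:30 at or before Strings Run-through starts Thu 13:00 → clear.
Rhythm Take: ends Wed 20:30 at or before Strings Run-through starts Thu 13:00 → clear.
Strings Overdub: ends Wed 23:30 at or before Strings Run-through starts Thu 13:00 → clear.
Rhythm Tracking: ends Thu 11:00 at or before Strings Run-through starts Thu 13:00 → clear.
Chamber Session: starts Thu 15:30 at or after Strings Run-through ends Thu 14:30 → clear.

No — it doesn't clash with anything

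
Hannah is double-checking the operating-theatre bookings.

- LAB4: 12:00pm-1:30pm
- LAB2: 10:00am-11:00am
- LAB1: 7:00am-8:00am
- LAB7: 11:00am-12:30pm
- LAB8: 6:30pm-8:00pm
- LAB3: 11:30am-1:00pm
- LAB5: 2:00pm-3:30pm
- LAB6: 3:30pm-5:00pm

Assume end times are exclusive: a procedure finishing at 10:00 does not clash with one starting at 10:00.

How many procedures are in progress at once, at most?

Sort all start/end points and keep a running count:
7:00am start LAB1 → 1
8:00am end LAB1 → 0
10:00am start LAB2 → 1
11:00am end LAB2 → 0
11:00am start LAB7 → 1
11:30am start LAB3 → 2
12:00pm start LAB4 → 3
12:30pm end LAB7 → 2
1:00pm end LAB3 → 1
1:30pm end LAB4 → 0
2:00pm start LAB5 → 1
3:30pm end LAB5 → 0
3:30pm start LAB6 → 1
5:00pm end LAB6 → 0
6:30pm start LAB8 → 1
8:00pm end LAB8 → 0
Peak is 3, at 12:00pm (LAB3, LAB4, LAB7).

3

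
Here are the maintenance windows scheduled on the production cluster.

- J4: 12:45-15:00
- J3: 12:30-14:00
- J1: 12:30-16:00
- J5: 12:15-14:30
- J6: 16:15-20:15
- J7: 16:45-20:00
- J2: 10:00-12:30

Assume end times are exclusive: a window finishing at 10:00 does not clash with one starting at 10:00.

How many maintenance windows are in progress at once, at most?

4

Walk through starts and ends in time order (an end at T is processed before a start at T):
10:00 start J2 → 1
12:15 start J5 → 2
12:30 end J2 → 1
12:30 start J1 → 2
12:30 start J3 → 3
12:45 start J4 → 4
14:00 end J3 → 3
14:30 end J5 → 2
15:00 end J4 → 1
16:00 end J1 → 0
16:15 start J6 → 1
16:45 start J7 → 2
20:00 end J7 → 1
20:15 end J6 → 0
Peak is 4, at 12:45 (J1, J3, J4, J5).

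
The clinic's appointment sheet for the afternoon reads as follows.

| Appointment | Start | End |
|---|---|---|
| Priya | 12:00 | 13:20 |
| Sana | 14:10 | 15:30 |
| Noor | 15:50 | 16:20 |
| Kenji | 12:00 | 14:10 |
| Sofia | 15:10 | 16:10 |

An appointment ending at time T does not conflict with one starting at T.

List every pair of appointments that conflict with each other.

Kenji & Priya, Noor & Sofia, Sana & Sofia

Sorted by start: Priya, Kenji, Sana, Sofia, Noor.
Kenji starts before Priya ends → Priya and Kenji overlap.
Sana starts after Priya ends — done with Priya.
Sana starts exactly when Kenji ends (back-to-back, no overlap) — done with Kenji.
Sofia starts before Sana ends → Sana and Sofia overlap.
Noor starts after Sana ends.
Noor starts before Sofia ends → Sofia and Noor overlap.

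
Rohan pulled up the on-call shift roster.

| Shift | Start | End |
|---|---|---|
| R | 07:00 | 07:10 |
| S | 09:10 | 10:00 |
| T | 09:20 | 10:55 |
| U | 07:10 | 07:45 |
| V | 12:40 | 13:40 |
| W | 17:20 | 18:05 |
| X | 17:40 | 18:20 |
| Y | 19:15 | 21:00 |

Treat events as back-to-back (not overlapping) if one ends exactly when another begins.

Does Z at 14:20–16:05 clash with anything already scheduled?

R: ends 07:10 at or before Z starts 14:20 → clear.
U: ends 07:45 at or before Z starts 14:20 → clear.
S: ends 10:00 at or before Z starts 14:20 → clear.
T: ends 10:55 at or before Z starts 14:20 → clear.
V: ends 13:40 at or before Z starts 14:20 → clear.
W: starts 17:20 at or after Z ends 16:05 → clear.
X: starts 17:40 at or after Z ends 16:05 → clear.
Y: starts 19:15 at or after Z ends 16:05 → clear.

No — it doesn't clash with anything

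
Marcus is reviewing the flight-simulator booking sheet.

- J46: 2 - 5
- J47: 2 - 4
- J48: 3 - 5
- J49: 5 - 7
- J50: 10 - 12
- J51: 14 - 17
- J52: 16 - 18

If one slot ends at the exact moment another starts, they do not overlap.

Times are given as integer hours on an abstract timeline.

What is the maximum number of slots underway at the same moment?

3

Sweep the timeline, counting +1 at each start and −1 at each end (ends before starts at a tie):
2 start J46 → 1
2 start J47 → 2
3 start J48 → 3
4 end J47 → 2
5 end J46 → 1
5 end J48 → 0
5 start J49 → 1
7 end J49 → 0
10 start J50 → 1
12 end J50 → 0
14 start J51 → 1
16 start J52 → 2
17 end J51 → 1
18 end J52 → 0
Peak is 3, at 3 (J46, J47, J48).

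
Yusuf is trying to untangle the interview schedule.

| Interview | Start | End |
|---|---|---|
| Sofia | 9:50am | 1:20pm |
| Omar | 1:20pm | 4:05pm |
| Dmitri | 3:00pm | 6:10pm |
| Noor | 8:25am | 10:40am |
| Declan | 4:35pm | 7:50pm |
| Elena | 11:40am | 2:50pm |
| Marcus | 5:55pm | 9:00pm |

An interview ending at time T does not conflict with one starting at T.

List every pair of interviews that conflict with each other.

Declan & Dmitri, Declan & Marcus, Dmitri & Marcus, Dmitri & Omar, Elena & Omar, Elena & Sofia, Noor & Sofia

Check each pair: they overlap iff neither finishes before the other starts.
Sorted by start: Noor, Sofia, Elena, Omar, Dmitri, Declan, Marcus.
Sofia starts before Noor ends → Noor and Sofia overlap.
Elena starts after Noor ends, so Noor has no further overlaps.
Elena starts before Sofia ends → Sofia and Elena overlap.
Omar starts exactly when Sofia ends (back-to-back, no overlap), so Sofia has no further overlaps.
Omar starts before Elena ends → Elena and Omar overlap.
Dmitri starts after Elena ends, so Elena has no further overlaps.
Dmitri starts before Omar ends → Omar and Dmitri overlap.
Declan starts after Omar ends, so Omar has no further overlaps.
Declan starts before Dmitri ends → Dmitri and Declan overlap.
Marcus starts before Dmitri ends → Dmitri and Marcus overlap.
Marcus starts before Declan ends → Declan and Marcus overlap.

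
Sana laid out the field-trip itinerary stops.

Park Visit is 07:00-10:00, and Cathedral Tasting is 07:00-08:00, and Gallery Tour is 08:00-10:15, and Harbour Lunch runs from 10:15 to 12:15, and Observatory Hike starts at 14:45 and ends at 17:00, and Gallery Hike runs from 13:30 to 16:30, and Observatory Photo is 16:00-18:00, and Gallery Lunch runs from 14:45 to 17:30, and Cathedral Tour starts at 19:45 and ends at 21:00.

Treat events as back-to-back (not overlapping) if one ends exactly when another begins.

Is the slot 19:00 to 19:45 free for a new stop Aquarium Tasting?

Yes — the slot is free

Park Visit: ends 10:00 at or before Aquarium Tasting starts 19:00 → clear.
Cathedral Tasting: ends 08:00 at or before Aquarium Tasting starts 19:00 → clear.
Gallery Tour: ends 10:15 at or before Aquarium Tasting starts 19:00 → clear.
Harbour Lunch: ends 12:15 at or before Aquarium Tasting starts 19:00 → clear.
Gallery Hike: ends 16:30 at or before Aquarium Tasting starts 19:00 → clear.
Observatory Hike: ends 17:00 at or before Aquarium Tasting starts 19:00 → clear.
Gallery Lunch: ends 17:30 at or before Aquarium Tasting starts 19:00 → clear.
Observatory Photo: ends 18:00 at or before Aquarium Tasting starts 19:00 → clear.
Cathedral Tour: starts 19:45 at or after Aquarium Tasting ends 19:45 → clear.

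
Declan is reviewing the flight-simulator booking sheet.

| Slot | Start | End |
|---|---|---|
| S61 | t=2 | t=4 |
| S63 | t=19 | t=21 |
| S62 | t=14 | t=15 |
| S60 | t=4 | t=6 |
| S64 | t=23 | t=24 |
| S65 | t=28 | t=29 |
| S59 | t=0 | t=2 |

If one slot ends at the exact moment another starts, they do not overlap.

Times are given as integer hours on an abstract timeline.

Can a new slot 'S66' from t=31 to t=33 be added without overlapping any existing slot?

Yes — the slot is free

S59: ends t=2 at or before S66 starts t=31 → clear.
S61: ends t=4 at or before S66 starts t=31 → clear.
S60: ends t=6 at or before S66 starts t=31 → clear.
S62: ends t=15 at or before S66 starts t=31 → clear.
S63: ends t=21 at or before S66 starts t=31 → clear.
S64: ends t=24 at or before S66 starts t=31 → clear.
S65: ends t=29 at or before S66 starts t=31 → clear.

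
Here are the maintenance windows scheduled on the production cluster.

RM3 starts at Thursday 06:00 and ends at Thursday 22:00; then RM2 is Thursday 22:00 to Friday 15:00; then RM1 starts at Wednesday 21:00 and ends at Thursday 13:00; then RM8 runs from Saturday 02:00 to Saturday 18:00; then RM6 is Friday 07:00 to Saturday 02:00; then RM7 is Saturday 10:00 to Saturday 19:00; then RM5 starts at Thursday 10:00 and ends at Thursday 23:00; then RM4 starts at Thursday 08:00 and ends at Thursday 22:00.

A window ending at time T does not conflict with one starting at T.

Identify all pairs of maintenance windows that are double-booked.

Sorted by start: RM1, RM3, RM4, RM5, RM2, RM6, RM8, RM7.
RM3 starts before RM1 ends → RM1 and RM3 overlap.
RM4 starts before RM1 ends → RM1 and RM4 overlap.
RM5 starts before RM1 ends → RM1 and RM5 overlap.
RM2 starts after RM1 ends — done with RM1.
RM4 starts before RM3 ends → RM3 and RM4 overlap.
RM5 starts before RM3 ends → RM3 and RM5 overlap.
RM2 starts exactly when RM3 ends (back-to-back, no overlap) — done with RM3.
RM5 starts before RM4 ends → RM4 and RM5 overlap.
RM2 starts exactly when RM4 ends (back-to-back, no overlap) — done with RM4.
RM2 starts before RM5 ends → RM5 and RM2 overlap.
RM6 starts after RM5 ends — done with RM5.
RM6 starts before RM2 ends → RM2 and RM6 overlap.
RM8 starts after RM2 ends — done with RM2.
RM8 starts exactly when RM6 ends (back-to-back, no overlap) — done with RM6.
RM7 starts before RM8 ends → RM8 and RM7 overlap.

RM1 & RM3, RM1 & RM4, RM1 & RM5, RM2 & RM5, RM2 & RM6, RM3 & RM4, RM3 & RM5, RM4 & RM5, RM7 & RM8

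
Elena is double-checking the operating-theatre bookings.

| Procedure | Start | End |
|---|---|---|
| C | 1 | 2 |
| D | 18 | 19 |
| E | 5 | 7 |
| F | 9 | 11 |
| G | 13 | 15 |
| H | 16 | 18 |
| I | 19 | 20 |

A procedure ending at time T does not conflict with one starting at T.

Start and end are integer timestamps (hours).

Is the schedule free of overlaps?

Yes

Sorted by start: C, E, F, G, H, D, I.
E starts after C ends — done with C.
F starts after E ends — done with E.
G starts after F ends — done with F.
H starts after G ends — done with G.
D starts exactly when H ends (back-to-back, no overlap) — done with H.
I starts exactly when D ends (back-to-back, no overlap).
Every pair is clear; the schedule has no overlaps.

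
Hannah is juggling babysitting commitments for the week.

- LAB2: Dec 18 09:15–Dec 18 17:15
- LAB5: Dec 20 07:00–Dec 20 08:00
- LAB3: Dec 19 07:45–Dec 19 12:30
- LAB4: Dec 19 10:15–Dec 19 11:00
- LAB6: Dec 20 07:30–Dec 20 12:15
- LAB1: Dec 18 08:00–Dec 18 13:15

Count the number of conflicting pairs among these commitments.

3

Sorted by start: LAB1, LAB2, LAB3, LAB4, LAB5, LAB6.
LAB2 starts before LAB1 ends → LAB1 and LAB2 overlap.
LAB3 starts after LAB1 ends, so nothing later overlaps LAB1 either.
LAB3 starts after LAB2 ends, so nothing later overlaps LAB2 either.
LAB4 starts before LAB3 ends → LAB3 and LAB4 overlap.
LAB5 starts after LAB3 ends, so nothing later overlaps LAB3 either.
LAB5 starts after LAB4 ends, so nothing later overlaps LAB4 either.
LAB6 starts before LAB5 ends → LAB5 and LAB6 overlap.
Overlapping pairs: LAB1 & LAB2, LAB3 & LAB4, LAB5 & LAB6 — 3 in total.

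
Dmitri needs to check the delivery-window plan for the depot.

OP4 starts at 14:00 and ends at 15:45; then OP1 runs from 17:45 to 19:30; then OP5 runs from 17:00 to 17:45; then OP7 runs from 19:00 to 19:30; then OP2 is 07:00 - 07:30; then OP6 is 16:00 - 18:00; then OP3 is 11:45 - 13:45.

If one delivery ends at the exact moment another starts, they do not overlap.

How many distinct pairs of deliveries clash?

3

Check each pair: they overlap iff neither finishes before the other starts.
Sorted by start: OP2, OP3, OP4, OP6, OP5, OP1, OP7.
OP3 starts after OP2 ends; OP2 is clear from here.
OP4 starts after OP3 ends; OP3 is clear from here.
OP6 starts after OP4 ends; OP4 is clear from here.
OP5 starts before OP6 ends → OP6 and OP5 overlap.
OP1 starts before OP6 ends → OP6 and OP1 overlap.
OP7 starts after OP6 ends.
OP1 starts exactly when OP5 ends (back-to-back, no overlap); OP5 is clear from here.
OP7 starts before OP1 ends → OP1 and OP7 overlap.
Overlapping pairs: OP1 & OP6, OP1 & OP7, OP5 & OP6 — 3 in total.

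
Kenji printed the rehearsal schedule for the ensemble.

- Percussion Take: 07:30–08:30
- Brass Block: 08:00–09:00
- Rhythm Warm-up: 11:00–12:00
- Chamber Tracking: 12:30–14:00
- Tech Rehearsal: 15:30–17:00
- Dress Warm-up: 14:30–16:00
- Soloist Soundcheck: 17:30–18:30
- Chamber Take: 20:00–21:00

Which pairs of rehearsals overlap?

Brass Block & Percussion Take, Dress Warm-up & Tech Rehearsal

Sorted by start: Percussion Take, Brass Block, Rhythm Warm-up, Chamber Tracking, Dress Warm-up, Tech Rehearsal, Soloist Soundcheck, Chamber Take.
Brass Block starts before Percussion Take ends → Percussion Take and Brass Block overlap.
Rhythm Warm-up starts after Percussion Take ends, so nothing later overlaps Percussion Take either.
Rhythm Warm-up starts after Brass Block ends, so nothing later overlaps Brass Block either.
Chamber Tracking starts after Rhythm Warm-up ends, so nothing later overlaps Rhythm Warm-up either.
Dress Warm-up starts after Chamber Tracking ends, so nothing later overlaps Chamber Tracking either.
Tech Rehearsal starts before Dress Warm-up ends → Dress Warm-up and Tech Rehearsal overlap.
Soloist Soundcheck starts after Dress Warm-up ends, so nothing later overlaps Dress Warm-up either.
Soloist Soundcheck starts after Tech Rehearsal ends, so nothing later overlaps Tech Rehearsal either.
Chamber Take starts after Soloist Soundcheck ends.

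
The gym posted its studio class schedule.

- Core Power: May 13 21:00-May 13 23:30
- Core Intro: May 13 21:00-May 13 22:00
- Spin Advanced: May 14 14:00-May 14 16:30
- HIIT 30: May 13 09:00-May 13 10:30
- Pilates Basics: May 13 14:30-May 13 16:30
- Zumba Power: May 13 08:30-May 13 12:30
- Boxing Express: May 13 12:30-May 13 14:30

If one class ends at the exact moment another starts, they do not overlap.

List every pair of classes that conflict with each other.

Core Intro & Core Power, HIIT 30 & Zumba Power

Sorted by start: Zumba Power, HIIT 30, Boxing Express, Pilates Basics, Core Intro, Core Power, Spin Advanced.
HIIT 30 starts before Zumba Power ends → Zumba Power and HIIT 30 overlap.
Boxing Express starts exactly when Zumba Power ends (back-to-back, no overlap), so nothing later overlaps Zumba Power either.
Boxing Express starts after HIIT 30 ends, so nothing later overlaps HIIT 30 either.
Pilates Basics starts exactly when Boxing Express ends (back-to-back, no overlap), so nothing later overlaps Boxing Express either.
Core Intro starts after Pilates Basics ends, so nothing later overlaps Pilates Basics either.
Core Power starts before Core Intro ends → Core Intro and Core Power overlap.
Spin Advanced starts after Core Intro ends.
Spin Advanced starts after Core Power ends.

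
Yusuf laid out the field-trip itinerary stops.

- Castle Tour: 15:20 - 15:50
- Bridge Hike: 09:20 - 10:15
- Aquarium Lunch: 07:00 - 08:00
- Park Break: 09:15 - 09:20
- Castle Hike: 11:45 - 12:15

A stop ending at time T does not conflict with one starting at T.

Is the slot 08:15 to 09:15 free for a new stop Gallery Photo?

Aquarium Lunch: ends 08:00 at or before Gallery Photo starts 08:15 → clear.
Park Break: starts 09:15 at or after Gallery Photo ends 09:15 → clear.
Bridge Hike: starts 09:20 at or after Gallery Photo ends 09:15 → clear.
Castle Hike: starts 11:45 at or after Gallery Photo ends 09:15 → clear.
Castle Tour: starts 15:20 at or after Gallery Photo ends 09:15 → clear.

Yes — the slot is free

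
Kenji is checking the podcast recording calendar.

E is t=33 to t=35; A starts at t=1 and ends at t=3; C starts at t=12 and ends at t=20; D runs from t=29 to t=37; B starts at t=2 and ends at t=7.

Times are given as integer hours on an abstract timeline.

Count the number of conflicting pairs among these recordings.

2

Check each pair: they overlap iff neither finishes before the other starts.
Sorted by start: A, B, C, D, E.
B starts before A ends → A and B overlap.
C starts after A ends — done with A.
C starts after B ends — done with B.
D starts after C ends — done with C.
E starts before D ends → D and E overlap.
Overlapping pairs: A & B, D & E — 2 in total.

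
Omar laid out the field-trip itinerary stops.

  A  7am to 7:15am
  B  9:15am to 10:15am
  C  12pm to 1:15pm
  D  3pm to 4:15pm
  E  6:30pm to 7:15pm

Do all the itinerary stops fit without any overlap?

Yes

Two intervals overlap when each starts before the other ends.
Sorted by start: A, B, C, D, E.
B starts after A ends, so nothing later overlaps A either.
C starts after B ends, so nothing later overlaps B either.
D starts after C ends, so nothing later overlaps C either.
E starts after D ends.
Every pair is clear; the schedule has no overlaps.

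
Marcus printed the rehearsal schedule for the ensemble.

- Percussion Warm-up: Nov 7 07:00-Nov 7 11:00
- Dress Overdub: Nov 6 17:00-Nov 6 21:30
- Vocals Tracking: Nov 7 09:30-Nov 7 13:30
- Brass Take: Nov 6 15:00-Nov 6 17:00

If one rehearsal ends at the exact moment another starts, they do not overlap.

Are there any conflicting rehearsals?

Check each pair: they overlap iff neither finishes before the other starts.
Sorted by start: Brass Take, Dress Overdub, Percussion Warm-up, Vocals Tracking.
Dress Overdub starts exactly when Brass Take ends (back-to-back, no overlap) — done with Brass Take.
Percussion Warm-up starts after Dress Overdub ends — done with Dress Overdub.
Vocals Tracking starts before Percussion Warm-up ends → Percussion Warm-up and Vocals Tracking overlap.
That's a conflict, so the schedule is not conflict-free.

Yes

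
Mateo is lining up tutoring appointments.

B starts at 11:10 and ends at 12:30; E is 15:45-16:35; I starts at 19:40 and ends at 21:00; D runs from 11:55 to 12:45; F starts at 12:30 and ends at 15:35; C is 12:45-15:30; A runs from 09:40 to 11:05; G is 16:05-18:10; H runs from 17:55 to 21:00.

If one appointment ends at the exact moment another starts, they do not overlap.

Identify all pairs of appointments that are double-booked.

B & D, C & F, D & F, E & G, G & H, H & I

Sorted by start: A, B, D, F, C, E, G, H, I.
B starts after A ends, so nothing later overlaps A either.
D starts before B ends → B and D overlap.
F starts exactly when B ends (back-to-back, no overlap), so nothing later overlaps B either.
F starts before D ends → D and F overlap.
C starts exactly when D ends (back-to-back, no overlap), so nothing later overlaps D either.
C starts before F ends → F and C overlap.
E starts after F ends, so nothing later overlaps F either.
E starts after C ends, so nothing later overlaps C either.
G starts before E ends → E and G overlap.
H starts after E ends, so nothing later overlaps E either.
H starts before G ends → G and H overlap.
I starts after G ends.
I starts before H ends → H and I overlap.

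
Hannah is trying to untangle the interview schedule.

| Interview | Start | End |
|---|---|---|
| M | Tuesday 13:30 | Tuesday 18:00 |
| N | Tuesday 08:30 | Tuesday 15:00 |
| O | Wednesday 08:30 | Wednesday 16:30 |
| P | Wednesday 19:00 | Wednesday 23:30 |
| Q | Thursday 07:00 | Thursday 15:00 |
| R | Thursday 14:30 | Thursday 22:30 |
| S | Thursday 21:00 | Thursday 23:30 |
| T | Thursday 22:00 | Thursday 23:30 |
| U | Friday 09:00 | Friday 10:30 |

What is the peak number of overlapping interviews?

Sort all start/end points and keep a running count:
Tuesday 08:30 start N → 1
Tuesday 13:30 start M → 2
Tuesday 15:00 end N → 1
Tuesday 18:00 end M → 0
Wednesday 08:30 start O → 1
Wednesday 16:30 end O → 0
Wednesday 19:00 start P → 1
Wednesday 23:30 end P → 0
Thursday 07:00 start Q → 1
Thursday 14:30 start R → 2
Thursday 15:00 end Q → 1
Thursday 21:00 start S → 2
Thursday 22:00 start T → 3
Thursday 22:30 end R → 2
Thursday 23:30 end S → 1
Thursday 23:30 end T → 0
Friday 09:00 start U → 1
Friday 10:30 end U → 0
Peak is 3, at Thursday 22:00 (R, S, T).

3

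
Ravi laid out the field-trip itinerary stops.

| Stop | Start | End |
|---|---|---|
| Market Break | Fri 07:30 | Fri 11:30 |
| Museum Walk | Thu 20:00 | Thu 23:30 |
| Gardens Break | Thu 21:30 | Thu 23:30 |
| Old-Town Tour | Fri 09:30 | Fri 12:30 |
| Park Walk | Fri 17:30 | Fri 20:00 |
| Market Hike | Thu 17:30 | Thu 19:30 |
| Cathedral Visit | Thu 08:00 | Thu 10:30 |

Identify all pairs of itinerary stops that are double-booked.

Sorted by start: Cathedral Visit, Market Hike, Museum Walk, Gardens Break, Market Break, Old-Town Tour, Park Walk.
Market Hike starts after Cathedral Visit ends, so Cathedral Visit has no further overlaps.
Museum Walk starts after Market Hike ends, so Market Hike has no further overlaps.
Gardens Break starts before Museum Walk ends → Museum Walk and Gardens Break overlap.
Market Break starts after Museum Walk ends, so Museum Walk has no further overlaps.
Market Break starts after Gardens Break ends, so Gardens Break has no further overlaps.
Old-Town Tour starts before Market Break ends → Market Break and Old-Town Tour overlap.
Park Walk starts after Market Break ends.
Park Walk starts after Old-Town Tour ends.

Gardens Break & Museum Walk, Market Break & Old-Town Tour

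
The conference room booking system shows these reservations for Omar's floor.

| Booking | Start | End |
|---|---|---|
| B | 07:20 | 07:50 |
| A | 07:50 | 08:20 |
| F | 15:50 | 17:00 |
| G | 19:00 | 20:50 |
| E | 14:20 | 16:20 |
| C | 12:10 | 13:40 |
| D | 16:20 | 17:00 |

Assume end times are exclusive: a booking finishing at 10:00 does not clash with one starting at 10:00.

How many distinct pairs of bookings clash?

Check each pair: they overlap iff neither finishes before the other starts.
Sorted by start: B, A, C, E, F, D, G.
A starts exactly when B ends (back-to-back, no overlap) — done with B.
C starts after A ends — done with A.
E starts after C ends — done with C.
F starts before E ends → E and F overlap.
D starts exactly when E ends (back-to-back, no overlap) — done with E.
D starts before F ends → F and D overlap.
G starts after F ends.
G starts after D ends.
Overlapping pairs: D & F, E & F — 2 in total.

2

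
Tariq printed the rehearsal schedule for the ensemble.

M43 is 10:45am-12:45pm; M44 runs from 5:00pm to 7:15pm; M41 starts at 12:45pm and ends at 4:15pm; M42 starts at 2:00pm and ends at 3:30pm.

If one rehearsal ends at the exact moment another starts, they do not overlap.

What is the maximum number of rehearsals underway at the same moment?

Walk through starts and ends in time order (an end at T is processed before a start at T):
10:45am start M43 → 1
12:45pm end M43 → 0
12:45pm start M41 → 1
2:00pm start M42 → 2
3:30pm end M42 → 1
4:15pm end M41 → 0
5:00pm start M44 → 1
7:15pm end M44 → 0
Peak is 2, at 2:00pm (M41, M42).

2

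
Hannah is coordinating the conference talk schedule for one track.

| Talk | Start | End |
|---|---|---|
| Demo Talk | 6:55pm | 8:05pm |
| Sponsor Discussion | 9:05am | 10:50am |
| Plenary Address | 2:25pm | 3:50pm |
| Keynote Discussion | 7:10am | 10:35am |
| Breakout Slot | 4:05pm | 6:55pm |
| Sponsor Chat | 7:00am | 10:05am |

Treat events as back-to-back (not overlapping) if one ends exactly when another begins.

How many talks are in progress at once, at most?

3

Walk through starts and ends in time order (an end at T is processed before a start at T):
7:00am start Sponsor Chat → 1
7:10am start Keynote Discussion → 2
9:05am start Sponsor Discussion → 3
10:05am end Sponsor Chat → 2
10:35am end Keynote Discussion → 1
10:50am end Sponsor Discussion → 0
2:25pm start Plenary Address → 1
3:50pm end Plenary Address → 0
4:05pm start Breakout Slot → 1
6:55pm end Breakout Slot → 0
6:55pm start Demo Talk → 1
8:05pm end Demo Talk → 0
Peak is 3, at 9:05am (Keynote Discussion, Sponsor Chat, Sponsor Discussion).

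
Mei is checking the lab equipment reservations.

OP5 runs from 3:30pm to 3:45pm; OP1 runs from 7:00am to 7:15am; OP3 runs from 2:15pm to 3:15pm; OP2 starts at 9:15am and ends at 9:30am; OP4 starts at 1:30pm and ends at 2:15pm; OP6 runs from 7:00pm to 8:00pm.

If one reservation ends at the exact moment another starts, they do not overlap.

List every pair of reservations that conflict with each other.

Sorted by start: OP1, OP2, OP4, OP3, OP5, OP6.
OP2 starts after OP1 ends, so nothing later overlaps OP1 either.
OP4 starts after OP2 ends, so nothing later overlaps OP2 either.
OP3 starts exactly when OP4 ends (back-to-back, no overlap), so nothing later overlaps OP4 either.
OP5 starts after OP3 ends, so nothing later overlaps OP3 either.
OP6 starts after OP5 ends.

no overlapping pairs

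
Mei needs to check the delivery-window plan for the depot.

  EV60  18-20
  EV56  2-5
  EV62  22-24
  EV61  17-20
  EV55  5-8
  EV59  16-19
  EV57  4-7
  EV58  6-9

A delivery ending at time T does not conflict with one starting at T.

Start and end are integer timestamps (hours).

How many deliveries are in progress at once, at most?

Walk through starts and ends in time order (an end at T is processed before a start at T):
2 start EV56 → 1
4 start EV57 → 2
5 end EV56 → 1
5 start EV55 → 2
6 start EV58 → 3
7 end EV57 → 2
8 end EV55 → 1
9 end EV58 → 0
16 start EV59 → 1
17 start EV61 → 2
18 start EV60 → 3
19 end EV59 → 2
20 end EV60 → 1
20 end EV61 → 0
22 start EV62 → 1
24 end EV62 → 0
Peak is 3, at 6 (EV55, EV57, EV58).

3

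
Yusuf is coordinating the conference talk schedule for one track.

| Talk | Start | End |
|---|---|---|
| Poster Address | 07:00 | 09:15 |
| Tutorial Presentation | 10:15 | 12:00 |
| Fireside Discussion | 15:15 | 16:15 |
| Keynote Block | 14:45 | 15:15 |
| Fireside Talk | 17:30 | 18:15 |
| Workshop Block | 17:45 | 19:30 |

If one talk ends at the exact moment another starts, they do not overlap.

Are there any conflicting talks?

Yes

Sorted by start: Poster Address, Tutorial Presentation, Keynote Block, Fireside Discussion, Fireside Talk, Workshop Block.
Tutorial Presentation starts after Poster Address ends, so nothing later overlaps Poster Address either.
Keynote Block starts after Tutorial Presentation ends, so nothing later overlaps Tutorial Presentation either.
Fireside Discussion starts exactly when Keynote Block ends (back-to-back, no overlap), so nothing later overlaps Keynote Block either.
Fireside Talk starts after Fireside Discussion ends, so nothing later overlaps Fireside Discussion either.
Workshop Block starts before Fireside Talk ends → Fireside Talk and Workshop Block overlap.
That's a conflict, so the schedule is not conflict-free.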